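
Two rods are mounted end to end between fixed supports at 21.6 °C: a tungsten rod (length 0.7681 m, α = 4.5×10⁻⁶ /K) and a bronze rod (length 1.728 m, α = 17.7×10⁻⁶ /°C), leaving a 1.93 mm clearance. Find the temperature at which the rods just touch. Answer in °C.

T = 78.3 °C

Gap closes when ΔL₁ + ΔL₂ = 1.93 mm = 1.93×10⁻³ m
(α₁L₁ + α₂L₂)ΔT = g
α₁L₁ + α₂L₂ = 4.5×10⁻⁶×0.7681 + 17.7×10⁻⁶×1.728 = 3.404205×10⁻⁵ m/K
ΔT = 1.93×10⁻³ / 3.404205×10⁻⁵ = 56.695 K
T = 21.6 + 56.695 = 78.295 °C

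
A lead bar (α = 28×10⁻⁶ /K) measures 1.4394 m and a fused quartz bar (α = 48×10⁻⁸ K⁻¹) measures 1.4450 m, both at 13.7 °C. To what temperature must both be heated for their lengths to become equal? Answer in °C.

Equal length when α₁L₁ΔT − α₂L₂ΔT = L₂ − L₁ = 5.60×10⁻³ m
α₁L₁ = 4.03032×10⁻⁵, α₂L₂ = 6.936×10⁻⁷ → Δ(αL) = 3.96096×10⁻⁵ m/K
ΔT = 5.60×10⁻³ / 3.96096×10⁻⁵ = 141.380 K, so T = 13.7 + 141.380 = 155.080 °C

T = 155.1 °C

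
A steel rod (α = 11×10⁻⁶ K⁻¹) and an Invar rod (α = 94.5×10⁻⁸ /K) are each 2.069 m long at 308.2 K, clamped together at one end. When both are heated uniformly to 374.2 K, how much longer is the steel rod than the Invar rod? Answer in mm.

1.37 mm

ΔT = 66.0 K
steel: ΔL = 11×10⁻⁶ × 2.069 m × 66.0 = 1.5021×10⁻³ m = 1.5021 mm
Invar: ΔL = 94.5×10⁻⁸ × 2.069 m × 66.0 = 1.2904×10⁻⁴ m = 0.12904 mm
difference = 1.5021 − 0.12904 = 1.37306 mm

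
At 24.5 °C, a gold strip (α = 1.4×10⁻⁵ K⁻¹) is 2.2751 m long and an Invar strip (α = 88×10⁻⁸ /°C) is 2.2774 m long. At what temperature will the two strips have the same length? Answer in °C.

T = 101.6 °C

L₁(1 + α₁ΔT) = L₂(1 + α₂ΔT) ⇒ ΔT = (L₂ − L₁)/(α₁L₁ − α₂L₂)
L₂ − L₁ = 2.2774 − 2.2751 = 2.30×10⁻³ m
α₁L₁ − α₂L₂ = 1.4×10⁻⁵×2.2751 − 88×10⁻⁸×2.2774 = 2.9847288×10⁻⁵ m/K
ΔT = 2.30×10⁻³ / 2.9847288×10⁻⁵ = 77.059 K
T = 24.5 + 77.059 = 101.559 °C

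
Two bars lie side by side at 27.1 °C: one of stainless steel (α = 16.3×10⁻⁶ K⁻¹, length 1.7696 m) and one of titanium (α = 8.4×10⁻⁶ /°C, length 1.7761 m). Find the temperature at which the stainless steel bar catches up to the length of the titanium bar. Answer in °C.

Equal length when α₁L₁ΔT − α₂L₂ΔT = L₂ − L₁ = 6.50×10⁻³ m
α₁L₁ = 2.884448×10⁻⁵, α₂L₂ = 1.491924×10⁻⁵ → Δ(αL) = 1.392524×10⁻⁵ m/K
ΔT = 6.50×10⁻³ / 1.392524×10⁻⁵ = 466.778 K, so T = 27.1 + 466.778 = 493.878 °C

T = 493.9 °C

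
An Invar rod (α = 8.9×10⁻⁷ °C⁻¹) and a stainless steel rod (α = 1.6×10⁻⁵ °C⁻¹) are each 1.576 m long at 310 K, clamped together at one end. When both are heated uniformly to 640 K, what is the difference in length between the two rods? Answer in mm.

7.86 mm

ΔT = 330 K
Invar: ΔL = 8.9×10⁻⁷ × 1.576 m × 330 = 4.6287×10⁻⁴ m = 0.46287 mm
stainless steel: ΔL = 1.6×10⁻⁵ × 1.576 m × 330 = 8.3213×10⁻³ m = 8.3213 mm
difference = 8.3213 − 0.46287 = 7.85843 mm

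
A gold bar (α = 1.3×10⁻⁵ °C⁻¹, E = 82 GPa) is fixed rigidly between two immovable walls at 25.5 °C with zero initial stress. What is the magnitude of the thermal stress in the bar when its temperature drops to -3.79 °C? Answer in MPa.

σ = 31.2 MPa

Fully constrained: the free strain ε = αΔT is blocked, so σ = Eε = EαΔT.
|ΔT| = 29.29 K
σ = 82.0×10⁹ × 1.3×10⁻⁵ × 29.29 = 3.12×10⁷ Pa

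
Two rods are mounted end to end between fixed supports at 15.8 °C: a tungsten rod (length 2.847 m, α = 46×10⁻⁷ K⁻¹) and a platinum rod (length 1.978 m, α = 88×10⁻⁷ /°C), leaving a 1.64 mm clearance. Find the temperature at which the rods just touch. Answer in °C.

α₁L₁ = 1.30962×10⁻⁵ m/K, α₂L₂ = 1.74064×10⁻⁵ m/K → total 3.05026×10⁻⁵ m/K
ΔT = g/(α₁L₁+α₂L₂) = 1.64×10⁻³ / 3.05026×10⁻⁵ = 53.766 K
T = 15.8 + 53.766 = 69.566 °C

T = 69.6 °C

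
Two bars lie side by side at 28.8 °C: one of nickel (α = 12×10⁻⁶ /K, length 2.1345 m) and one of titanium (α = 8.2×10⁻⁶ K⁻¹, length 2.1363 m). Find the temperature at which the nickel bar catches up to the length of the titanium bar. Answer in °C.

L₁(1 + α₁ΔT) = L₂(1 + α₂ΔT) ⇒ ΔT = (L₂ − L₁)/(α₁L₁ − α₂L₂)
L₂ − L₁ = 2.1363 − 2.1345 = 1.80×10⁻³ m
α₁L₁ − α₂L₂ = 12×10⁻⁶×2.1345 − 8.2×10⁻⁶×2.1363 = 8.09634×10⁻⁶ m/K
ΔT = 1.80×10⁻³ / 8.09634×10⁻⁶ = 222.323 K
T = 28.8 + 222.323 = 251.123 °C

T = 251.1 °C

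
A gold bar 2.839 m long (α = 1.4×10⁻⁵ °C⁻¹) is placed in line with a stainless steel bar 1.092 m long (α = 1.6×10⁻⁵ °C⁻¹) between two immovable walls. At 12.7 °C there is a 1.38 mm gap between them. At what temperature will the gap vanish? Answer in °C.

α₁L₁ = 3.9746×10⁻⁵ m/K, α₂L₂ = 1.7472×10⁻⁵ m/K → total 5.7218×10⁻⁵ m/K
ΔT = g/(α₁L₁+α₂L₂) = 1.38×10⁻³ / 5.7218×10⁻⁵ = 24.118 K
T = 12.7 + 24.118 = 36.818 °C

T = 36.8 °C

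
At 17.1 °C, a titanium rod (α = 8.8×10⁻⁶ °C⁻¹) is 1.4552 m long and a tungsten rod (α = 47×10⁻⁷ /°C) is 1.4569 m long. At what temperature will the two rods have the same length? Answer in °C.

Equal length when α₁L₁ΔT − α₂L₂ΔT = L₂ − L₁ = 1.70×10⁻³ m
α₁L₁ = 1.280576×10⁻⁵, α₂L₂ = 6.84743×10⁻⁶ → Δ(αL) = 5.95833×10⁻⁶ m/K
ΔT = 1.70×10⁻³ / 5.95833×10⁻⁶ = 285.315 K, so T = 17.1 + 285.315 = 302.415 °C

T = 302.4 °C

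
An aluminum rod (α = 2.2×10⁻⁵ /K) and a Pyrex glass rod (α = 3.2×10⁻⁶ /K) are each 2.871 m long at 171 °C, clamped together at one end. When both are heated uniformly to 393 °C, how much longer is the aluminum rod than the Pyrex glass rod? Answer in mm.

ΔT = 222 K
aluminum: ΔL = 2.2×10⁻⁵ × 2.871 m × 222 = 1.4022×10⁻² m = 14.022 mm
Pyrex glass: ΔL = 3.2×10⁻⁶ × 2.871 m × 222 = 2.0396×10⁻³ m = 2.0396 mm
difference = 14.022 − 2.0396 = 11.9824 mm

12.0 mm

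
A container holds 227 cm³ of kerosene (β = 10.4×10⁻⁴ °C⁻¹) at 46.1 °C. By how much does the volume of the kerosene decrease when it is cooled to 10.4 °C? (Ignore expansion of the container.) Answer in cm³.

|ΔT| = |10.4 − 46.1| = 35.7 K
ΔV = βV₀ΔT = (10.4×10⁻⁴)(227)(35.7) = 8.43 cm³

ΔV = 8.43 cm³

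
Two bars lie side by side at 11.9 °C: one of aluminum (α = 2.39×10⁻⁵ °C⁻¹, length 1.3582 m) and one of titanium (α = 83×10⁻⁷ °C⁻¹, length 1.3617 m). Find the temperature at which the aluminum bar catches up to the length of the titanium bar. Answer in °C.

Equal length when α₁L₁ΔT − α₂L₂ΔT = L₂ − L₁ = 3.50×10⁻³ m
α₁L₁ = 3.246098×10⁻⁵, α₂L₂ = 1.130211×10⁻⁵ → Δ(αL) = 2.115887×10⁻⁵ m/K
ΔT = 3.50×10⁻³ / 2.115887×10⁻⁵ = 165.415 K, so T = 11.9 + 165.415 = 177.315 °C

T = 177.3 °C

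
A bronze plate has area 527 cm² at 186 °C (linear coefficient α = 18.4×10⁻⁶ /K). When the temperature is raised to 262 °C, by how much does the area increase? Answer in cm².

ΔA = 1.47 cm²

Area coefficient ≈ 2α; |ΔT| = 76 K
ΔA = 2αA₀ΔT = 2(18.4×10⁻⁶)(527)(76) = 1.47 cm²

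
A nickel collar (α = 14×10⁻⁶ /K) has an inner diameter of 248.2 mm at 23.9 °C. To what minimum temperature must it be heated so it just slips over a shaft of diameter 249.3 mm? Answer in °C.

T = 340 °C

Required Δd = 249.3 − 248.2 = 1.1 mm
Δd = αd₀ΔT ⇒ ΔT = Δd/(αd₀) = 1.1 / (14×10⁻⁶ × 248.2) = 316.56 K
T_min = 23.9 + 316.56 = 340.46 °C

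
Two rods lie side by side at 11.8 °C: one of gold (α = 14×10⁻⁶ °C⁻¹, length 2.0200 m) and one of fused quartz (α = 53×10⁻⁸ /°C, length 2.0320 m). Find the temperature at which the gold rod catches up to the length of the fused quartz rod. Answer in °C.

Equal length when α₁L₁ΔT − α₂L₂ΔT = L₂ − L₁ = 1.20×10⁻² m
α₁L₁ = 2.828×10⁻⁵, α₂L₂ = 1.07696×10⁻⁶ → Δ(αL) = 2.720304×10⁻⁵ m/K
ΔT = 1.20×10⁻² / 2.720304×10⁻⁵ = 441.127 K, so T = 11.8 + 441.127 = 452.927 °C

T = 452.9 °C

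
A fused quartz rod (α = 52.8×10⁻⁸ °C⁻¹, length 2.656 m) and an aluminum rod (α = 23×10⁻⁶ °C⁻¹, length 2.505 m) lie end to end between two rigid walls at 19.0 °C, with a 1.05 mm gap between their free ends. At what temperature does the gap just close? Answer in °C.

α₁L₁ = 1.402368×10⁻⁶ m/K, α₂L₂ = 5.7615×10⁻⁵ m/K → total 5.9017368×10⁻⁵ m/K
ΔT = g/(α₁L₁+α₂L₂) = 1.05×10⁻³ / 5.9017368×10⁻⁵ = 17.791 K
T = 19.0 + 17.791 = 36.791 °C

T = 36.8 °C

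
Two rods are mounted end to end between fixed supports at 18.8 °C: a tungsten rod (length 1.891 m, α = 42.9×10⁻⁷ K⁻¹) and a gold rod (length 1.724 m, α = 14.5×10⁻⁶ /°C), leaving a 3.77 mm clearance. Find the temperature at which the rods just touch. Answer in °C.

α₁L₁ = 8.11239×10⁻⁶ m/K, α₂L₂ = 2.4998×10⁻⁵ m/K → total 3.311039×10⁻⁵ m/K
ΔT = g/(α₁L₁+α₂L₂) = 3.77×10⁻³ / 3.311039×10⁻⁵ = 113.86 K
T = 18.8 + 113.86 = 132.66 °C

T = 133 °C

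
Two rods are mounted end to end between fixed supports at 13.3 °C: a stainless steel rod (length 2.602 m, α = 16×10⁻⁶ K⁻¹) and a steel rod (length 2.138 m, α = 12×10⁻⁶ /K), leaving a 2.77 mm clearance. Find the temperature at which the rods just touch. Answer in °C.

Gap closes when ΔL₁ + ΔL₂ = 2.77 mm = 2.77×10⁻³ m
(α₁L₁ + α₂L₂)ΔT = g
α₁L₁ + α₂L₂ = 16×10⁻⁶×2.602 + 12×10⁻⁶×2.138 = 6.7288×10⁻⁵ m/K
ΔT = 2.77×10⁻³ / 6.7288×10⁻⁵ = 41.166 K
T = 13.3 + 41.166 = 54.466 °C

T = 54.5 °C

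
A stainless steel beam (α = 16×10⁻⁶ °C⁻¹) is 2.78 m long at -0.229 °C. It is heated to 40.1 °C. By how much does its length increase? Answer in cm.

|ΔT| = |40.1 − (-0.229)| = 40.329 K
ΔL = αL₀ΔT = (16×10⁻⁶)(2.78)(40.329) = 1.79×10⁻³ m

ΔL = 0.179 cm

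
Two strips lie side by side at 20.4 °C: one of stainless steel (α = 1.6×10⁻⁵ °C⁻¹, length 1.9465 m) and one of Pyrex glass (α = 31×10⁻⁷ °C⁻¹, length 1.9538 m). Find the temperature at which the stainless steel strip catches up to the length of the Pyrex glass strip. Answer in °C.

T = 311.4 °C

L₁(1 + α₁ΔT) = L₂(1 + α₂ΔT) ⇒ ΔT = (L₂ − L₁)/(α₁L₁ − α₂L₂)
L₂ − L₁ = 1.9538 − 1.9465 = 7.30×10⁻³ m
α₁L₁ − α₂L₂ = 1.6×10⁻⁵×1.9465 − 31×10⁻⁷×1.9538 = 2.508722×10⁻⁵ m/K
ΔT = 7.30×10⁻³ / 2.508722×10⁻⁵ = 290.985 K
T = 20.4 + 290.985 = 311.385 °C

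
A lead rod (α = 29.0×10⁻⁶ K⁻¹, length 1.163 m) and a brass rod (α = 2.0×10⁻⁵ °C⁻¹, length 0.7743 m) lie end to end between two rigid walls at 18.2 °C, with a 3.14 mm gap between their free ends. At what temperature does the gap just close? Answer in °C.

T = 82.0 °C

α₁L₁ = 3.3727×10⁻⁵ m/K, α₂L₂ = 1.5486×10⁻⁵ m/K → total 4.9213×10⁻⁵ m/K
ΔT = g/(α₁L₁+α₂L₂) = 3.14×10⁻³ / 4.9213×10⁻⁵ = 63.804 K
T = 18.2 + 63.804 = 82.004 °C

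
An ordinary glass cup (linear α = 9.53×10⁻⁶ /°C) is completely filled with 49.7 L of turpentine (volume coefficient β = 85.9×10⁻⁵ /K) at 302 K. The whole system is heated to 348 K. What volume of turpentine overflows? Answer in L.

1.90 L

The cup also expands: β_container ≈ 3α = 2.859×10⁻⁵ /K
Net overflow = V₀(β_liq − 3α_cont)ΔT
β − 3α = 8.59×10⁻⁴ − 2.859×10⁻⁵ = 8.3041×10⁻⁴ /K; ΔT = 46 K
ΔV = 49.7 × 8.3041×10⁻⁴ × 46 = 1.90 L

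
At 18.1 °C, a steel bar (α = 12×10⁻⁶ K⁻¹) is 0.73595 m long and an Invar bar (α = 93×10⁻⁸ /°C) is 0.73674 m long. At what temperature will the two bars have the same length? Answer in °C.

L₁(1 + α₁ΔT) = L₂(1 + α₂ΔT) ⇒ ΔT = (L₂ − L₁)/(α₁L₁ − α₂L₂)
L₂ − L₁ = 0.73674 − 0.73595 = 7.90×10⁻⁴ m
α₁L₁ − α₂L₂ = 12×10⁻⁶×0.73595 − 93×10⁻⁸×0.73674 = 8.1462318×10⁻⁶ m/K
ΔT = 7.90×10⁻⁴ / 8.1462318×10⁻⁶ = 96.977 K
T = 18.1 + 96.977 = 115.077 °C

T = 115.1 °C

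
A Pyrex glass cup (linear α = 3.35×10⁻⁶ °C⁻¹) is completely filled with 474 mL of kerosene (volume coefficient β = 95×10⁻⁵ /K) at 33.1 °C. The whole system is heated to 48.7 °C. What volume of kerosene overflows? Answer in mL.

6.95 mL

The cup also expands: β_container ≈ 3α = 1.005×10⁻⁵ /K
Net overflow = V₀(β_liq − 3α_cont)ΔT
β − 3α = 9.50×10⁻⁴ − 1.005×10⁻⁵ = 9.3995×10⁻⁴ /K; ΔT = 15.6 K
ΔV = 474 × 9.3995×10⁻⁴ × 15.6 = 6.95 mL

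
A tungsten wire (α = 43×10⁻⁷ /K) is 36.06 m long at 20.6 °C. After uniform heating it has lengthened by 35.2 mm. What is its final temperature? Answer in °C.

ΔL = αL₀ΔT ⇒ ΔT = ΔL / (αL₀)
ΔT = 35.2×10⁻³ m / (43×10⁻⁷ × 36.06 m) = 227.01 K
T = 20.6 + 227.01 = 247.61 °C

T = 248 °C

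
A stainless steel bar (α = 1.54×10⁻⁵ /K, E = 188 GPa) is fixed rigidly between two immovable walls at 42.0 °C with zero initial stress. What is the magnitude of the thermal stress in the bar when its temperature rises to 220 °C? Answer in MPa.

σ = 515 MPa

Fully constrained: the free strain ε = αΔT is blocked, so σ = Eε = EαΔT.
|ΔT| = 178.0 K
σ = 188×10⁹ × 1.54×10⁻⁵ × 178.0 = 5.15×10⁸ Pa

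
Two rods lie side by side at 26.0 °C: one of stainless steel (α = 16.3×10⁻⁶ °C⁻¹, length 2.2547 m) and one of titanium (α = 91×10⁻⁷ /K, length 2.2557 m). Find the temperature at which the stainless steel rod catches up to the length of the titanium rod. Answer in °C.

T = 87.63 °C

L₁(1 + α₁ΔT) = L₂(1 + α₂ΔT) ⇒ ΔT = (L₂ − L₁)/(α₁L₁ − α₂L₂)
L₂ − L₁ = 2.2557 − 2.2547 = 1.00×10⁻³ m
α₁L₁ − α₂L₂ = 16.3×10⁻⁶×2.2547 − 91×10⁻⁷×2.2557 = 1.622474×10⁻⁵ m/K
ΔT = 1.00×10⁻³ / 1.622474×10⁻⁵ = 61.6343 K
T = 26.0 + 61.6343 = 87.6343 °C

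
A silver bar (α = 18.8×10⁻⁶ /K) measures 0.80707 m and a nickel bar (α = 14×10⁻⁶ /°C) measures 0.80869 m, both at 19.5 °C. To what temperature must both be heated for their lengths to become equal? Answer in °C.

T = 440.1 °C

Equal length when α₁L₁ΔT − α₂L₂ΔT = L₂ − L₁ = 1.62×10⁻³ m
α₁L₁ = 1.5172916×10⁻⁵, α₂L₂ = 1.132166×10⁻⁵ → Δ(αL) = 3.851256×10⁻⁶ m/K
ΔT = 1.62×10⁻³ / 3.851256×10⁻⁶ = 420.642 K, so T = 19.5 + 420.642 = 440.142 °C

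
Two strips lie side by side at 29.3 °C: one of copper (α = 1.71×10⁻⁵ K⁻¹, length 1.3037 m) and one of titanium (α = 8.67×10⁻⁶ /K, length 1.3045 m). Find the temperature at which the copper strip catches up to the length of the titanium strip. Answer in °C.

Equal length when α₁L₁ΔT − α₂L₂ΔT = L₂ − L₁ = 8.00×10⁻⁴ m
α₁L₁ = 2.229327×10⁻⁵, α₂L₂ = 1.1310015×10⁻⁵ → Δ(αL) = 1.0983255×10⁻⁵ m/K
ΔT = 8.00×10⁻⁴ / 1.0983255×10⁻⁵ = 72.838 K, so T = 29.3 + 72.838 = 102.138 °C

T = 102.1 °C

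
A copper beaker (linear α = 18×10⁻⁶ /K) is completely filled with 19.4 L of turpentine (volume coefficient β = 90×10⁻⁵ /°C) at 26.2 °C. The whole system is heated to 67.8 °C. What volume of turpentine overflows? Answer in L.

The beaker also expands: β_container ≈ 3α = 5.4×10⁻⁵ /K
Net overflow = V₀(β_liq − 3α_cont)ΔT
β − 3α = 9.00×10⁻⁴ − 5.4×10⁻⁵ = 8.46×10⁻⁴ /K; ΔT = 41.6 K
ΔV = 19.4 × 8.46×10⁻⁴ × 41.6 = 0.683 L

0.683 L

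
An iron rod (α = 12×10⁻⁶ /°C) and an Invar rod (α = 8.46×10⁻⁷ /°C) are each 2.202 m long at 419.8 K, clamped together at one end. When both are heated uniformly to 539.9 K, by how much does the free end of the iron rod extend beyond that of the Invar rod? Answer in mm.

2.95 mm

ΔT = 120.1 K
iron: ΔL = 12×10⁻⁶ × 2.202 m × 120.1 = 3.1735×10⁻³ m = 3.1735 mm
Invar: ΔL = 8.46×10⁻⁷ × 2.202 m × 120.1 = 2.2373×10⁻⁴ m = 0.22373 mm
difference = 3.1735 − 0.22373 = 2.94977 mm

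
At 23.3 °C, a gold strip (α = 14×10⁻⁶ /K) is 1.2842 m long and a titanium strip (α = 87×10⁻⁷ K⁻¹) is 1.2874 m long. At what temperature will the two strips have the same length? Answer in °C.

Equal length when α₁L₁ΔT − α₂L₂ΔT = L₂ − L₁ = 3.20×10⁻³ m
α₁L₁ = 1.79788×10⁻⁵, α₂L₂ = 1.120038×10⁻⁵ → Δ(αL) = 6.77842×10⁻⁶ m/K
ΔT = 3.20×10⁻³ / 6.77842×10⁻⁶ = 472.086 K, so T = 23.3 + 472.086 = 495.386 °C

T = 495.4 °C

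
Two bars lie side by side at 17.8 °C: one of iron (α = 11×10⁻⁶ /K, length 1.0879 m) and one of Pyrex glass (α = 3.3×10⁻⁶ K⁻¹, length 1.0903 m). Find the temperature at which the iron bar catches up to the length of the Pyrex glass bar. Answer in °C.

T = 304.6 °C

L₁(1 + α₁ΔT) = L₂(1 + α₂ΔT) ⇒ ΔT = (L₂ − L₁)/(α₁L₁ − α₂L₂)
L₂ − L₁ = 1.0903 − 1.0879 = 2.40×10⁻³ m
α₁L₁ − α₂L₂ = 11×10⁻⁶×1.0879 − 3.3×10⁻⁶×1.0903 = 8.36891×10⁻⁶ m/K
ΔT = 2.40×10⁻³ / 8.36891×10⁻⁶ = 286.776 K
T = 17.8 + 286.776 = 304.576 °C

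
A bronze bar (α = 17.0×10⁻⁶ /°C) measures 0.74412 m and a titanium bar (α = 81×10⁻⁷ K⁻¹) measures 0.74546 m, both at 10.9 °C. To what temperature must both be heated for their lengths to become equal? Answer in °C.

Equal length when α₁L₁ΔT − α₂L₂ΔT = L₂ − L₁ = 1.34×10⁻³ m
α₁L₁ = 1.265004×10⁻⁵, α₂L₂ = 6.038226×10⁻⁶ → Δ(αL) = 6.611814×10⁻⁶ m/K
ΔT = 1.34×10⁻³ / 6.611814×10⁻⁶ = 202.668 K, so T = 10.9 + 202.668 = 213.568 °C

T = 213.6 °C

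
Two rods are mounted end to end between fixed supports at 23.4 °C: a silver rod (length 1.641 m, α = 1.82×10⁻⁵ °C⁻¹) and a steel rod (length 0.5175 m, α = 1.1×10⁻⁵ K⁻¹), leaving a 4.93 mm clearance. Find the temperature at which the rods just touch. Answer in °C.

Gap closes when ΔL₁ + ΔL₂ = 4.93 mm = 4.93×10⁻³ m
(α₁L₁ + α₂L₂)ΔT = g
α₁L₁ + α₂L₂ = 1.82×10⁻⁵×1.641 + 1.1×10⁻⁵×0.5175 = 3.55587×10⁻⁵ m/K
ΔT = 4.93×10⁻³ / 3.55587×10⁻⁵ = 138.64 K
T = 23.4 + 138.64 = 162.04 °C

T = 162 °C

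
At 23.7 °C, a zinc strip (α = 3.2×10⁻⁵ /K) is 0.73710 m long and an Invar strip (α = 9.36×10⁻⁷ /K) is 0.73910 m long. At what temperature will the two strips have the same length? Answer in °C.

T = 111.1 °C

Equal length when α₁L₁ΔT − α₂L₂ΔT = L₂ − L₁ = 2.00×10⁻³ m
α₁L₁ = 2.35872×10⁻⁵, α₂L₂ = 6.917976×10⁻⁷ → Δ(αL) = 2.28954024×10⁻⁵ m/K
ΔT = 2.00×10⁻³ / 2.28954024×10⁻⁵ = 87.354 K, so T = 23.7 + 87.354 = 111.054 °C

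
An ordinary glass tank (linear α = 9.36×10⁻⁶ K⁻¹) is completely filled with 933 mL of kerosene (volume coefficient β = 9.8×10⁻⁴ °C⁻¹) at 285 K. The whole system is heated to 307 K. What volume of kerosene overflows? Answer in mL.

The tank also expands: β_container ≈ 3α = 2.808×10⁻⁵ /K
Net overflow = V₀(β_liq − 3α_cont)ΔT
β − 3α = 9.80×10⁻⁴ − 2.808×10⁻⁵ = 9.5192×10⁻⁴ /K; ΔT = 22 K
ΔV = 933 × 9.5192×10⁻⁴ × 22 = 19.5 mL

19.5 mL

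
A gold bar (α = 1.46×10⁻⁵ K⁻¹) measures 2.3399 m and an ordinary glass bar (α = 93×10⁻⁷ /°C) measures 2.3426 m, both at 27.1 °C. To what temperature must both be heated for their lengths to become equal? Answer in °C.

L₁(1 + α₁ΔT) = L₂(1 + α₂ΔT) ⇒ ΔT = (L₂ − L₁)/(α₁L₁ − α₂L₂)
L₂ − L₁ = 2.3426 − 2.3399 = 2.70×10⁻³ m
α₁L₁ − α₂L₂ = 1.46×10⁻⁵×2.3399 − 93×10⁻⁷×2.3426 = 1.237636×10⁻⁵ m/K
ΔT = 2.70×10⁻³ / 1.237636×10⁻⁵ = 218.158 K
T = 27.1 + 218.158 = 245.258 °C

T = 245.3 °C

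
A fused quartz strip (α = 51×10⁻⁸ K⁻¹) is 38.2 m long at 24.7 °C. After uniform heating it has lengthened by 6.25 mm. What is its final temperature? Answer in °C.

ΔL = αL₀ΔT ⇒ ΔT = ΔL / (αL₀)
ΔT = 6.25×10⁻³ m / (51×10⁻⁸ × 38.2 m) = 320.81 K
T = 24.7 + 320.81 = 345.51 °C

T = 346 °C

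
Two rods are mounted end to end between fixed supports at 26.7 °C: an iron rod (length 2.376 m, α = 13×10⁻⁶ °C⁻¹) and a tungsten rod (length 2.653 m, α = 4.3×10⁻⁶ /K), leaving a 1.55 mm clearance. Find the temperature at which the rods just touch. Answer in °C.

Gap closes when ΔL₁ + ΔL₂ = 1.55 mm = 1.55×10⁻³ m
(α₁L₁ + α₂L₂)ΔT = g
α₁L₁ + α₂L₂ = 13×10⁻⁶×2.376 + 4.3×10⁻⁶×2.653 = 4.22959×10⁻⁵ m/K
ΔT = 1.55×10⁻³ / 4.22959×10⁻⁵ = 36.647 K
T = 26.7 + 36.647 = 63.347 °C

T = 63.3 °C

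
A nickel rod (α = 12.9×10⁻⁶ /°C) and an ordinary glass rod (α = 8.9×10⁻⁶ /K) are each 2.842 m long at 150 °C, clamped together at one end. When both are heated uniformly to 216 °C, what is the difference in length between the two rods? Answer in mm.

ΔT = 66 K
nickel: ΔL = 12.9×10⁻⁶ × 2.842 m × 66 = 2.4197×10⁻³ m = 2.4197 mm
ordinary glass: ΔL = 8.9×10⁻⁶ × 2.842 m × 66 = 1.6694×10⁻³ m = 1.6694 mm
difference = 2.4197 − 1.6694 = 0.7503 mm

0.750 mm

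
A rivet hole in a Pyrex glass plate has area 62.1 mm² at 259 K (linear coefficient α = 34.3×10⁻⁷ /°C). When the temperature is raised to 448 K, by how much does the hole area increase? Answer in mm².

Area coefficient ≈ 2α; |ΔT| = 189 K
ΔA = 2αA₀ΔT = 2(34.3×10⁻⁷)(62.1)(189) = 0.0805 mm²

ΔA = 0.0805 mm²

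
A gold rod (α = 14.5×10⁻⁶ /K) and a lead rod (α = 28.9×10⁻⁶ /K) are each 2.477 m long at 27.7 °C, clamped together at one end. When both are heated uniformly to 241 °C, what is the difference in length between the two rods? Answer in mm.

7.61 mm

ΔT = 213.3 K
gold: ΔL = 14.5×10⁻⁶ × 2.477 m × 213.3 = 7.6610×10⁻³ m = 7.6610 mm
lead: ΔL = 28.9×10⁻⁶ × 2.477 m × 213.3 = 1.5269×10⁻² m = 15.269 mm
difference = 15.269 − 7.6610 = 7.608 mm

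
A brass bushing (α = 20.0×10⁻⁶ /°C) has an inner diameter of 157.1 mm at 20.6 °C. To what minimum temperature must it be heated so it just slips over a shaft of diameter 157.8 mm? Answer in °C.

T = 243 °C

Required Δd = 157.8 − 157.1 = 0.7 mm
Δd = αd₀ΔT ⇒ ΔT = Δd/(αd₀) = 0.7 / (20.0×10⁻⁶ × 157.1) = 222.79 K
T_min = 20.6 + 222.79 = 243.39 °C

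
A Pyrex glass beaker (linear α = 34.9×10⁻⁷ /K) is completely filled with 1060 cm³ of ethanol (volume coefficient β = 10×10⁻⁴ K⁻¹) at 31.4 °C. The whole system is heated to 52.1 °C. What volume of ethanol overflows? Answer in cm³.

21.7 cm³

The beaker also expands: β_container ≈ 3α = 1.047×10⁻⁵ /K
Net overflow = V₀(β_liq − 3α_cont)ΔT
β − 3α = 1.00×10⁻³ − 1.047×10⁻⁵ = 9.8953×10⁻⁴ /K; ΔT = 20.7 K
ΔV = 1060 × 9.8953×10⁻⁴ × 20.7 = 21.7 cm³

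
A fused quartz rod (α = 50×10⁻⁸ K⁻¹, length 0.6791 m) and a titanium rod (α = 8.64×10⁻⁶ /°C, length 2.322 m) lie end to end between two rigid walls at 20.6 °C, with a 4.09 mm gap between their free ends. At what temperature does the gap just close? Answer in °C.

T = 221 °C

Gap closes when ΔL₁ + ΔL₂ = 4.09 mm = 4.09×10⁻³ m
(α₁L₁ + α₂L₂)ΔT = g
α₁L₁ + α₂L₂ = 50×10⁻⁸×0.6791 + 8.64×10⁻⁶×2.322 = 2.040163×10⁻⁵ m/K
ΔT = 4.09×10⁻³ / 2.040163×10⁻⁵ = 200.47 K
T = 20.6 + 200.47 = 221.07 °C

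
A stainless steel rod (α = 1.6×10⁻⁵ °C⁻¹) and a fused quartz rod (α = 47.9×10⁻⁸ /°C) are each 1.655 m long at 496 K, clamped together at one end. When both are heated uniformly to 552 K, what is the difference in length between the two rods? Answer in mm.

ΔT = 56 K
stainless steel: ΔL = 1.6×10⁻⁵ × 1.655 m × 56 = 1.4829×10⁻³ m = 1.4829 mm
fused quartz: ΔL = 47.9×10⁻⁸ × 1.655 m × 56 = 4.4394×10⁻⁵ m = 0.044394 mm
difference = 1.4829 − 0.044394 = 1.438506 mm

1.44 mm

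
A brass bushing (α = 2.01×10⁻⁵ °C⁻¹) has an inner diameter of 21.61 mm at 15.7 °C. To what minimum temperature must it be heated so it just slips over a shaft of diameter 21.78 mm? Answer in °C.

T = 407 °C

Required Δd = 21.78 − 21.61 = 0.17 mm
Δd = αd₀ΔT ⇒ ΔT = Δd/(αd₀) = 0.17 / (2.01×10⁻⁵ × 21.61) = 391.38 K
T_min = 15.7 + 391.38 = 407.08 °C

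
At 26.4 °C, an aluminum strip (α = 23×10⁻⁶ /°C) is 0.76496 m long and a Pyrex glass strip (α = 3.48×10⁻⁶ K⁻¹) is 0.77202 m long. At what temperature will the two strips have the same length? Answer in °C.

Equal length when α₁L₁ΔT − α₂L₂ΔT = L₂ − L₁ = 7.06×10⁻³ m
α₁L₁ = 1.759408×10⁻⁵, α₂L₂ = 2.6866296×10⁻⁶ → Δ(αL) = 1.49074504×10⁻⁵ m/K
ΔT = 7.06×10⁻³ / 1.49074504×10⁻⁵ = 473.589 K, so T = 26.4 + 473.589 = 499.989 °C

T = 500.0 °C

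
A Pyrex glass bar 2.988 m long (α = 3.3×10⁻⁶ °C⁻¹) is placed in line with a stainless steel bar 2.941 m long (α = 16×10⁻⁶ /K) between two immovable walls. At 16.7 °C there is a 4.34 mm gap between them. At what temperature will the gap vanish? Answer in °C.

Gap closes when ΔL₁ + ΔL₂ = 4.34 mm = 4.34×10⁻³ m
(α₁L₁ + α₂L₂)ΔT = g
α₁L₁ + α₂L₂ = 3.3×10⁻⁶×2.988 + 16×10⁻⁶×2.941 = 5.69164×10⁻⁵ m/K
ΔT = 4.34×10⁻³ / 5.69164×10⁻⁵ = 76.252 K
T = 16.7 + 76.252 = 92.952 °C

T = 93.0 °C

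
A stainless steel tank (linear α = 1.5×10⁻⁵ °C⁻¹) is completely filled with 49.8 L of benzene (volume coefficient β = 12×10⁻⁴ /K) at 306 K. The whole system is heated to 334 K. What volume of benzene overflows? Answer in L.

1.61 L

The tank also expands: β_container ≈ 3α = 4.5×10⁻⁵ /K
Net overflow = V₀(β_liq − 3α_cont)ΔT
β − 3α = 1.20×10⁻³ − 4.5×10⁻⁵ = 1.155×10⁻³ /K; ΔT = 28 K
ΔV = 49.8 × 1.155×10⁻³ × 28 = 1.61 L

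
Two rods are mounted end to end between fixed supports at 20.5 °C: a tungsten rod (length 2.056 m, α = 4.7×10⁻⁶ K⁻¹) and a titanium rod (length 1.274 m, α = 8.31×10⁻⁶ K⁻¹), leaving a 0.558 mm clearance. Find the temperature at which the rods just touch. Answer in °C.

T = 48.1 °C

Gap closes when ΔL₁ + ΔL₂ = 0.558 mm = 5.58×10⁻⁴ m
(α₁L₁ + α₂L₂)ΔT = g
α₁L₁ + α₂L₂ = 4.7×10⁻⁶×2.056 + 8.31×10⁻⁶×1.274 = 2.025014×10⁻⁵ m/K
ΔT = 5.58×10⁻⁴ / 2.025014×10⁻⁵ = 27.555 K
T = 20.5 + 27.555 = 48.055 °C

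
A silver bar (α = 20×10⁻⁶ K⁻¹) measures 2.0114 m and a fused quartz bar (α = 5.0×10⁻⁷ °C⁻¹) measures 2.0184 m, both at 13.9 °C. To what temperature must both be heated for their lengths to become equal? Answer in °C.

T = 192.4 °C

Equal length when α₁L₁ΔT − α₂L₂ΔT = L₂ − L₁ = 7.00×10⁻³ m
α₁L₁ = 4.0228×10⁻⁵, α₂L₂ = 1.0092×10⁻⁶ → Δ(αL) = 3.92188×10⁻⁵ m/K
ΔT = 7.00×10⁻³ / 3.92188×10⁻⁵ = 178.486 K, so T = 13.9 + 178.486 = 192.386 °C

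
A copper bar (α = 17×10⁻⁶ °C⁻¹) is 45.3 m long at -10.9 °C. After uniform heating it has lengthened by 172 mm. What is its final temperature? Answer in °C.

ΔL = αL₀ΔT ⇒ ΔT = ΔL / (αL₀)
ΔT = 172×10⁻³ m / (17×10⁻⁶ × 45.3 m) = 223.35 K
T = -10.9 + 223.35 = 212.45 °C

T = 212 °C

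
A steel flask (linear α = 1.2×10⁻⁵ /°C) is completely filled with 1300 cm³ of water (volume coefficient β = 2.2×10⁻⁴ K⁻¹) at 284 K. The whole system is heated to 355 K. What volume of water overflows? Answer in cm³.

17.0 cm³

The flask also expands: β_container ≈ 3α = 3.6×10⁻⁵ /K
Net overflow = V₀(β_liq − 3α_cont)ΔT
β − 3α = 2.20×10⁻⁴ − 3.6×10⁻⁵ = 1.84×10⁻⁴ /K; ΔT = 71 K
ΔV = 1300 × 1.84×10⁻⁴ × 71 = 17.0 cm³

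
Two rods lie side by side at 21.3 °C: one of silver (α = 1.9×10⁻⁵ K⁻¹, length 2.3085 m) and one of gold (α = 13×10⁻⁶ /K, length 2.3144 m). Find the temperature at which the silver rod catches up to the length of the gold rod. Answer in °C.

Equal length when α₁L₁ΔT − α₂L₂ΔT = L₂ − L₁ = 5.90×10⁻³ m
α₁L₁ = 4.38615×10⁻⁵, α₂L₂ = 3.00872×10⁻⁵ → Δ(αL) = 1.37743×10⁻⁵ m/K
ΔT = 5.90×10⁻³ / 1.37743×10⁻⁵ = 428.334 K, so T = 21.3 + 428.334 = 449.634 °C

T = 449.6 °C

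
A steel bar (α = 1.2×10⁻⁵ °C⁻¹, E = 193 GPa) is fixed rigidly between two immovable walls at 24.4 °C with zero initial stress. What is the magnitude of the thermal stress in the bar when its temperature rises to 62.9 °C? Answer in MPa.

Fully constrained: the free strain ε = αΔT is blocked, so σ = Eε = EαΔT.
|ΔT| = 38.5 K
σ = 193×10⁹ × 1.2×10⁻⁵ × 38.5 = 8.92×10⁷ Pa

σ = 89.2 MPa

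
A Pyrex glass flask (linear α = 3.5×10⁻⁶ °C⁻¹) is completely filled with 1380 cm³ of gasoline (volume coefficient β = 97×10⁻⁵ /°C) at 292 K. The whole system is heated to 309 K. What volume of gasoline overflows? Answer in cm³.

22.5 cm³

The flask also expands: β_container ≈ 3α = 1.05×10⁻⁵ /K
Net overflow = V₀(β_liq − 3α_cont)ΔT
β − 3α = 9.70×10⁻⁴ − 1.05×10⁻⁵ = 9.595×10⁻⁴ /K; ΔT = 17 K
ΔV = 1380 × 9.595×10⁻⁴ × 17 = 22.5 cm³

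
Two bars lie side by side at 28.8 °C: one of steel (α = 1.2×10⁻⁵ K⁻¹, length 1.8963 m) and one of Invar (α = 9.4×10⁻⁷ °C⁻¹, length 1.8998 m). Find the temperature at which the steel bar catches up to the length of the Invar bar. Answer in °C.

Equal length when α₁L₁ΔT − α₂L₂ΔT = L₂ − L₁ = 3.50×10⁻³ m
α₁L₁ = 2.27556×10⁻⁵, α₂L₂ = 1.785812×10⁻⁶ → Δ(αL) = 2.0969788×10⁻⁵ m/K
ΔT = 3.50×10⁻³ / 2.0969788×10⁻⁵ = 166.907 K, so T = 28.8 + 166.907 = 195.707 °C

T = 195.7 °C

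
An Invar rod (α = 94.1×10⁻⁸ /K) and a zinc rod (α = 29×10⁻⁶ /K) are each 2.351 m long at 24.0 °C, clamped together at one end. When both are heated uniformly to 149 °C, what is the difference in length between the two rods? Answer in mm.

8.25 mm

ΔT = 125.0 K
Invar: ΔL = 94.1×10⁻⁸ × 2.351 m × 125.0 = 2.7654×10⁻⁴ m = 0.27654 mm
zinc: ΔL = 29×10⁻⁶ × 2.351 m × 125.0 = 8.5224×10⁻³ m = 8.5224 mm
difference = 8.5224 − 0.27654 = 8.24586 mm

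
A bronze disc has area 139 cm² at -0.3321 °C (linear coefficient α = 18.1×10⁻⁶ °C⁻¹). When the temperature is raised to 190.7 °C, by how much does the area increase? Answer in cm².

Area coefficient ≈ 2α; |ΔT| = 191.0321 K
ΔA = 2αA₀ΔT = 2(18.1×10⁻⁶)(139)(191.0321) = 0.961 cm²

ΔA = 0.961 cm²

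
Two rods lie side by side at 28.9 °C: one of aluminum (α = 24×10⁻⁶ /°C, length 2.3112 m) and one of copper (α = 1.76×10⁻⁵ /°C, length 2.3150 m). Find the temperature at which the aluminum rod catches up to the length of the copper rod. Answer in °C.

Equal length when α₁L₁ΔT − α₂L₂ΔT = L₂ − L₁ = 3.80×10⁻³ m
α₁L₁ = 5.54688×10⁻⁵, α₂L₂ = 4.0744×10⁻⁵ → Δ(αL) = 1.47248×10⁻⁵ m/K
ΔT = 3.80×10⁻³ / 1.47248×10⁻⁵ = 258.068 K, so T = 28.9 + 258.068 = 286.968 °C

T = 287.0 °C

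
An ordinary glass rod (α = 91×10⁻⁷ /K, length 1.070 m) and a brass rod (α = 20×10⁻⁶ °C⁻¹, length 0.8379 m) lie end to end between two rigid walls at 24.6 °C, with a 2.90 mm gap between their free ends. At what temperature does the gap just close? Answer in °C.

Gap closes when ΔL₁ + ΔL₂ = 2.90 mm = 2.90×10⁻³ m
(α₁L₁ + α₂L₂)ΔT = g
α₁L₁ + α₂L₂ = 91×10⁻⁷×1.070 + 20×10⁻⁶×0.8379 = 2.6495×10⁻⁵ m/K
ΔT = 2.90×10⁻³ / 2.6495×10⁻⁵ = 109.45 K
T = 24.6 + 109.45 = 134.05 °C

T = 134 °C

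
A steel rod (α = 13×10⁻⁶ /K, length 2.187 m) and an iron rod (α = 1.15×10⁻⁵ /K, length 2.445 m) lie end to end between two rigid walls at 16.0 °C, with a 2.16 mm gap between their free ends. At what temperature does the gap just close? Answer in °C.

T = 54.2 °C

α₁L₁ = 2.8431×10⁻⁵ m/K, α₂L₂ = 2.81175×10⁻⁵ m/K → total 5.65485×10⁻⁵ m/K
ΔT = g/(α₁L₁+α₂L₂) = 2.16×10⁻³ / 5.65485×10⁻⁵ = 38.197 K
T = 16.0 + 38.197 = 54.197 °C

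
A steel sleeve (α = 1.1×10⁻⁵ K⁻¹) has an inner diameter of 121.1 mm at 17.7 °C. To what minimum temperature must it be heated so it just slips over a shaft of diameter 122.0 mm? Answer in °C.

T = 693 °C

Required Δd = 122.0 − 121.1 = 0.9 mm
Δd = αd₀ΔT ⇒ ΔT = Δd/(αd₀) = 0.9 / (1.1×10⁻⁵ × 121.1) = 675.62 K
T_min = 17.7 + 675.62 = 693.32 °C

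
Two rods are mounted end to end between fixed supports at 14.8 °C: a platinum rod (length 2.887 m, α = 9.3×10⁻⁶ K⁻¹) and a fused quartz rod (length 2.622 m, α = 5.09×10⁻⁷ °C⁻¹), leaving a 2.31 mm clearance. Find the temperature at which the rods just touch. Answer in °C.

T = 96.8 °C

Gap closes when ΔL₁ + ΔL₂ = 2.31 mm = 2.31×10⁻³ m
(α₁L₁ + α₂L₂)ΔT = g
α₁L₁ + α₂L₂ = 9.3×10⁻⁶×2.887 + 5.09×10⁻⁷×2.622 = 2.8183698×10⁻⁵ m/K
ΔT = 2.31×10⁻³ / 2.8183698×10⁻⁵ = 81.962 K
T = 14.8 + 81.962 = 96.762 °C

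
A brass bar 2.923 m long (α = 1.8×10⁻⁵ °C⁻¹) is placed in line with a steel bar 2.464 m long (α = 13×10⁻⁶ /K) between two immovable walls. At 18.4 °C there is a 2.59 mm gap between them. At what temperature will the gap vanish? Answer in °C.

α₁L₁ = 5.2614×10⁻⁵ m/K, α₂L₂ = 3.2032×10⁻⁵ m/K → total 8.4646×10⁻⁵ m/K
ΔT = g/(α₁L₁+α₂L₂) = 2.59×10⁻³ / 8.4646×10⁻⁵ = 30.598 K
T = 18.4 + 30.598 = 48.998 °C

T = 49.0 °C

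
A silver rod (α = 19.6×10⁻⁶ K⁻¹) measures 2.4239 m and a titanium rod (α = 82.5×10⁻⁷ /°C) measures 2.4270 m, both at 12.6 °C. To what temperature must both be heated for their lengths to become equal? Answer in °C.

L₁(1 + α₁ΔT) = L₂(1 + α₂ΔT) ⇒ ΔT = (L₂ − L₁)/(α₁L₁ − α₂L₂)
L₂ − L₁ = 2.4270 − 2.4239 = 3.10×10⁻³ m
α₁L₁ − α₂L₂ = 19.6×10⁻⁶×2.4239 − 82.5×10⁻⁷×2.4270 = 2.748569×10⁻⁵ m/K
ΔT = 3.10×10⁻³ / 2.748569×10⁻⁵ = 112.786 K
T = 12.6 + 112.786 = 125.386 °C

T = 125.4 °C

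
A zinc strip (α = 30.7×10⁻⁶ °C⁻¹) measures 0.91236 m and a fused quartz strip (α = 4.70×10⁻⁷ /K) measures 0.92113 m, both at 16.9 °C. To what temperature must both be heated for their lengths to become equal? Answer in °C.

Equal length when α₁L₁ΔT − α₂L₂ΔT = L₂ − L₁ = 8.77×10⁻³ m
α₁L₁ = 2.8009452×10⁻⁵, α₂L₂ = 4.329311×10⁻⁷ → Δ(αL) = 2.75765209×10⁻⁵ m/K
ΔT = 8.77×10⁻³ / 2.75765209×10⁻⁵ = 318.024 K, so T = 16.9 + 318.024 = 334.924 °C

T = 334.9 °C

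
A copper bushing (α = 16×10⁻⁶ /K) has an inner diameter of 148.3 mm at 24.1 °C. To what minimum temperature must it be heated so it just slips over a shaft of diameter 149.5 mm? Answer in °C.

T = 530 °C

Required Δd = 149.5 − 148.3 = 1.2 mm
Δd = αd₀ΔT ⇒ ΔT = Δd/(αd₀) = 1.2 / (16×10⁻⁶ × 148.3) = 505.73 K
T_min = 24.1 + 505.73 = 529.83 °C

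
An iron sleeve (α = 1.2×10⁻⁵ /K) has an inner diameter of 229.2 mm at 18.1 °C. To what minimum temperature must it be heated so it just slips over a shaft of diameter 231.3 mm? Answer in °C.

T = 782 °C

Required Δd = 231.3 − 229.2 = 2.1 mm
Δd = αd₀ΔT ⇒ ΔT = Δd/(αd₀) = 2.1 / (1.2×10⁻⁵ × 229.2) = 763.53 K
T_min = 18.1 + 763.53 = 781.63 °C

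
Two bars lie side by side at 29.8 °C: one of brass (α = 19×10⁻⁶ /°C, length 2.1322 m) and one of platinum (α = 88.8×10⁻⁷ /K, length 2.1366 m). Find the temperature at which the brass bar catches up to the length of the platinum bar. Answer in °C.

Equal length when α₁L₁ΔT − α₂L₂ΔT = L₂ − L₁ = 4.40×10⁻³ m
α₁L₁ = 4.05118×10⁻⁵, α₂L₂ = 1.8973008×10⁻⁵ → Δ(αL) = 2.1538792×10⁻⁵ m/K
ΔT = 4.40×10⁻³ / 2.1538792×10⁻⁵ = 204.283 K, so T = 29.8 + 204.283 = 234.083 °C

T = 234.1 °C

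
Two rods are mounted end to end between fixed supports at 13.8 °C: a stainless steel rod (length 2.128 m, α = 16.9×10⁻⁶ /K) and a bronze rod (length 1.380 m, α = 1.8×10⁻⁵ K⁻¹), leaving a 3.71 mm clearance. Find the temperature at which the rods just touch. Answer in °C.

α₁L₁ = 3.59632×10⁻⁵ m/K, α₂L₂ = 2.484×10⁻⁵ m/K → total 6.08032×10⁻⁵ m/K
ΔT = g/(α₁L₁+α₂L₂) = 3.71×10⁻³ / 6.08032×10⁻⁵ = 61.017 K
T = 13.8 + 61.017 = 74.817 °C

T = 74.8 °C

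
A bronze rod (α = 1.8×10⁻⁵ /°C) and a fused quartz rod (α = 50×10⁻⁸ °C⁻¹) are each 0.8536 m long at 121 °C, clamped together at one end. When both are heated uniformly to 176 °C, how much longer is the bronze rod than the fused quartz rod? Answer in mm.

0.822 mm

ΔT = 55 K
bronze: ΔL = 1.8×10⁻⁵ × 0.8536 m × 55 = 8.4506×10⁻⁴ m = 0.84506 mm
fused quartz: ΔL = 50×10⁻⁸ × 0.8536 m × 55 = 2.3474×10⁻⁵ m = 0.023474 mm
difference = 0.84506 − 0.023474 = 0.821586 mm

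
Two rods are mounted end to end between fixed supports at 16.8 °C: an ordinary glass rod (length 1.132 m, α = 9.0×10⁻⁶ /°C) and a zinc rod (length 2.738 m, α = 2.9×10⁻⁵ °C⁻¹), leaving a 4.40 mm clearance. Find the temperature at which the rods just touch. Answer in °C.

Gap closes when ΔL₁ + ΔL₂ = 4.40 mm = 4.40×10⁻³ m
(α₁L₁ + α₂L₂)ΔT = g
α₁L₁ + α₂L₂ = 9.0×10⁻⁶×1.132 + 2.9×10⁻⁵×2.738 = 8.959×10⁻⁵ m/K
ΔT = 4.40×10⁻³ / 8.959×10⁻⁵ = 49.113 K
T = 16.8 + 49.113 = 65.913 °C

T = 65.9 °C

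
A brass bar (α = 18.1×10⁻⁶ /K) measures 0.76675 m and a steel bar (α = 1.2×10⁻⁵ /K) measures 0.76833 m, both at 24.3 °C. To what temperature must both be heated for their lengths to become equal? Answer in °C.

T = 363.5 °C

Equal length when α₁L₁ΔT − α₂L₂ΔT = L₂ − L₁ = 1.58×10⁻³ m
α₁L₁ = 1.3878175×10⁻⁵, α₂L₂ = 9.21996×10⁻⁶ → Δ(αL) = 4.658215×10⁻⁶ m/K
ΔT = 1.58×10⁻³ / 4.658215×10⁻⁶ = 339.186 K, so T = 24.3 + 339.186 = 363.486 °C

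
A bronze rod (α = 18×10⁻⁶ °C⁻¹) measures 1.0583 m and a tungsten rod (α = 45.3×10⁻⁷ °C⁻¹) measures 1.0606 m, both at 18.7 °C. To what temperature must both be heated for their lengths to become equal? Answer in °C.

T = 180.2 °C

Equal length when α₁L₁ΔT − α₂L₂ΔT = L₂ − L₁ = 2.30×10⁻³ m
α₁L₁ = 1.90494×10⁻⁵, α₂L₂ = 4.804518×10⁻⁶ → Δ(αL) = 1.4244882×10⁻⁵ m/K
ΔT = 2.30×10⁻³ / 1.4244882×10⁻⁵ = 161.461 K, so T = 18.7 + 161.461 = 180.161 °C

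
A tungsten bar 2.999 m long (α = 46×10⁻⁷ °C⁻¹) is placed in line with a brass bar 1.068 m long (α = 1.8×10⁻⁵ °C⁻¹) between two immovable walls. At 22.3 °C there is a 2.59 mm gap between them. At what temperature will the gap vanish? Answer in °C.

Gap closes when ΔL₁ + ΔL₂ = 2.59 mm = 2.59×10⁻³ m
(α₁L₁ + α₂L₂)ΔT = g
α₁L₁ + α₂L₂ = 46×10⁻⁷×2.999 + 1.8×10⁻⁵×1.068 = 3.30194×10⁻⁵ m/K
ΔT = 2.59×10⁻³ / 3.30194×10⁻⁵ = 78.44 K
T = 22.3 + 78.44 = 100.74 °C

T = 101 °C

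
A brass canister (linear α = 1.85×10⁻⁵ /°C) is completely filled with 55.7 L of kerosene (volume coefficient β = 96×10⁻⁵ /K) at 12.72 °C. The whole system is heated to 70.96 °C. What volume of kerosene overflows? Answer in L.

The canister also expands: β_container ≈ 3α = 5.55×10⁻⁵ /K
Net overflow = V₀(β_liq − 3α_cont)ΔT
β − 3α = 9.60×10⁻⁴ − 5.55×10⁻⁵ = 9.045×10⁻⁴ /K; ΔT = 58.24 K
ΔV = 55.7 × 9.045×10⁻⁴ × 58.24 = 2.93 L

2.93 L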